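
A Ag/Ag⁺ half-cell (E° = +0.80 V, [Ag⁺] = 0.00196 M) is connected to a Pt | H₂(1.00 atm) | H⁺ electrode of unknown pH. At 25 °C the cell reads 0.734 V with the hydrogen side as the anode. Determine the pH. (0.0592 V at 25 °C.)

E°_cell = 0.80 V and n = 2.
log Q = n(E° − E)/0.0592 = 2×(0.80 − 0.734)/0.0592 = 2.230.
With Q = [H⁺]^2 / ([Ag⁺]^2·P(H₂)), solving for [H⁺] gives log[H⁺] = -1.593, so pH = 1.59.

pH = 1.59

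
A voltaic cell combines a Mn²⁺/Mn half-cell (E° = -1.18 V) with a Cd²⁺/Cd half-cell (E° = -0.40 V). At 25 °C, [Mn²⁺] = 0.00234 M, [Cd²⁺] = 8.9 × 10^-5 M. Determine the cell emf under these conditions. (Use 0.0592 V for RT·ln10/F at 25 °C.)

0.738 V

The Cd²⁺/Cd couple has the higher reduction potential and acts as the cathode, so E°_cell = -0.40 − (-1.18) = 0.78 V.
Balancing electrons gives n = 2; the reaction quotient is Q = [Mn²⁺]/[Cd²⁺] = 26.3.
At 25 °C, E = E° − (0.0592/n) log Q = 0.78 − (0.0592/2)(1.420) = 0.780 − 0.042 = 0.738 V.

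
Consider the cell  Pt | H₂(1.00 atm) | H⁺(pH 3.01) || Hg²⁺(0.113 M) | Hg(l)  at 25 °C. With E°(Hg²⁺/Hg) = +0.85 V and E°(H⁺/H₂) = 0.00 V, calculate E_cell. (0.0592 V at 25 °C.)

1.00 V

The Hg²⁺/Hg couple is the cathode, so E°_cell = 0.85 V; n = 2.
[H⁺] = 10^(−3.01) = 9.8 × 10^-4 M, and Q = [H⁺]^2 / ([Hg²⁺]·P(H₂)) = 8.45 × 10^-6.
E = E° − (0.0592/2) log Q = 0.85 − (0.0592/2)(-5.073) = 1.000 V.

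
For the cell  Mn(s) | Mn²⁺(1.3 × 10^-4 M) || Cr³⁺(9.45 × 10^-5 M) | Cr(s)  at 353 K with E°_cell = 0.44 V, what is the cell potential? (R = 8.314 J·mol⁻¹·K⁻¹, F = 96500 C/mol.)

Balancing electrons gives n = 6; the reaction quotient is Q = [Mn²⁺]^3/[Cr³⁺]^2 = 2.46 × 10^-4.
E = E° − (RT/nF) ln Q = 0.44 − (8.314×353)/(6×96500) × (-8.310) = 0.440 + 0.042 = 0.482 V.

0.482 V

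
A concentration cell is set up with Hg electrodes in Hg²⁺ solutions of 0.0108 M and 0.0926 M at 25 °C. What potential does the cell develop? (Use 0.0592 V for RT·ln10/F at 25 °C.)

Both half-cells are Hg²⁺/Hg, so E°_cell = 0. The concentrated side is the cathode; the cell reaction moves Hg²⁺ from high to low concentration with n = 2.
Q = [Hg²⁺]_dilute/[Hg²⁺]_conc = 0.0108/0.0926 = 0.117.
E = 0 − (0.0592/2) log Q = −(0.0592/2)(-0.933) = 0.0276 V.

0.028 V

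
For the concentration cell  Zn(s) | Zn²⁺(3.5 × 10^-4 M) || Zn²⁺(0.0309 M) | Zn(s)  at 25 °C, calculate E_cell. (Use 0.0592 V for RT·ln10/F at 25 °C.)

0.058 V

Both half-cells are Zn²⁺/Zn, so E°_cell = 0. The concentrated side is the cathode; the cell reaction moves Zn²⁺ from high to low concentration with n = 2.
Q = [Zn²⁺]_dilute/[Zn²⁺]_conc = 3.5 × 10^-4/0.0309 = 0.0113.
E = 0 − (0.0592/2) log Q = −(0.0592/2)(-1.946) = 0.0576 V.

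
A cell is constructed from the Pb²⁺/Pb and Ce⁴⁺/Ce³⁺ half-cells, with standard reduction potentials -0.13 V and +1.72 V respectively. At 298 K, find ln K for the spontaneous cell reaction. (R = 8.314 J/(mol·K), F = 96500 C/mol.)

ln K = 144.1

E°_cell = +1.72 − (-0.13) = 1.85 V, with n = 2 electrons transferred.
At equilibrium E = 0, so the Nernst equation gives ln K = nFE°/RT = (2)(96500)(1.85)/((8.314)(298)) = 144.11.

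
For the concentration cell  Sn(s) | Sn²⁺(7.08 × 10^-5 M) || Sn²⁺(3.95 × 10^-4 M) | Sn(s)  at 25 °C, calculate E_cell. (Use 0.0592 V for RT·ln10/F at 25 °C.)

0.022 V

Both half-cells are Sn²⁺/Sn, so E°_cell = 0. The concentrated side is the cathode; the cell reaction moves Sn²⁺ from high to low concentration with n = 2.
Q = [Sn²⁺]_dilute/[Sn²⁺]_conc = 7.08 × 10^-5/3.95 × 10^-4 = 0.179.
E = 0 − (0.0592/2) log Q = −(0.0592/2)(-0.747) = 0.0221 V.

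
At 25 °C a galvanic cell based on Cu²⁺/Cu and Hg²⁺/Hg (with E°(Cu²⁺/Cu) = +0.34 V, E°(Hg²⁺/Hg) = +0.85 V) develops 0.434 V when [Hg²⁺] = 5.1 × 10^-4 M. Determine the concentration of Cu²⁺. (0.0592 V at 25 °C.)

From the Nernst equation, log Q = n(E° − E)/0.0592 = 2(0.51 − 0.434)/0.0592 = 2.568, so Q = 369.
With Q = [Cu²⁺]/[Hg²⁺] and the known concentrations, [Cu²⁺] in the numerator gives [Cu²⁺] = 0.19 M.

0.19 M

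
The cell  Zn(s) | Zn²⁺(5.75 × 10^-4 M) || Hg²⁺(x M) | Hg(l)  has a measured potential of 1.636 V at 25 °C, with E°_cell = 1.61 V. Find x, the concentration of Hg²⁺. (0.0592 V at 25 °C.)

0.0043 M

From the Nernst equation, log Q = n(E° − E)/0.0592 = 2(1.61 − 1.636)/0.0592 = -0.878, so Q = 0.132.
With Q = [Zn²⁺]/[Hg²⁺] and the known concentrations, [Hg²⁺] in the denominator gives [Hg²⁺] = 0.0043 M.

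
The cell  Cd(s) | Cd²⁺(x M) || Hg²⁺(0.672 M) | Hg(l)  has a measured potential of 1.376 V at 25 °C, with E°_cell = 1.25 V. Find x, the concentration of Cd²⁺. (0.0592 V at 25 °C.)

3.7 × 10^-5 M

From the Nernst equation, log Q = n(E° − E)/0.0592 = 2(1.25 − 1.376)/0.0592 = -4.257, so Q = 5.54 × 10^-5.
With Q = [Cd²⁺]/[Hg²⁺] and the known concentrations, [Cd²⁺] in the numerator gives [Cd²⁺] = 3.7 × 10^-5 M.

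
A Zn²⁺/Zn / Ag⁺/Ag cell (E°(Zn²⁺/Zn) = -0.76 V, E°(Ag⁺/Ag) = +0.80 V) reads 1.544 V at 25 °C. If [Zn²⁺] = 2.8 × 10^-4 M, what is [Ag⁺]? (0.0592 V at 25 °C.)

From the Nernst equation, log Q = n(E° − E)/0.0592 = 2(1.56 − 1.544)/0.0592 = 0.541, so Q = 3.47.
With Q = [Zn²⁺]/[Ag⁺]^2 and the known concentrations, [Ag⁺]^2 in the denominator gives [Ag⁺] = 0.009 M.

0.009 M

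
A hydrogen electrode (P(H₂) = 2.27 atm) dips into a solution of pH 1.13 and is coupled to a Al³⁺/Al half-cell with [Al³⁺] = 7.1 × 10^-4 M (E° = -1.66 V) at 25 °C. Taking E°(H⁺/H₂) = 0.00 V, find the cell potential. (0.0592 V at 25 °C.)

The hydrogen couple is the cathode, so E°_cell = 1.66 V; n = 6.
[H⁺] = 10^(−1.13) = 0.074 M, and Q = [Al³⁺]^2·P(H₂)^3 / [H⁺]^6 = 35.5.
E = E° − (0.0592/6) log Q = 1.66 − (0.0592/6)(1.551) = 1.645 V.

1.64 V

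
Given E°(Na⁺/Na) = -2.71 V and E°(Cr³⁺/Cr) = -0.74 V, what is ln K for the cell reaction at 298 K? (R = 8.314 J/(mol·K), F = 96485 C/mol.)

ln K = 230.2

E°_cell = -0.74 − (-2.71) = 1.97 V, with n = 3 electrons transferred.
At equilibrium E = 0, so the Nernst equation gives ln K = nFE°/RT = (3)(96485)(1.97)/((8.314)(298)) = 230.16.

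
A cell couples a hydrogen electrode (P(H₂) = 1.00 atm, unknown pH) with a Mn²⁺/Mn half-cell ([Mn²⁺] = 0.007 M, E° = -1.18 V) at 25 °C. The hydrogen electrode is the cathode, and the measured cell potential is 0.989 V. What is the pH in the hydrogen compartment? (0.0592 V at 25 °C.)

pH = 4.30

E°_cell = 1.18 V and n = 2.
log Q = n(E° − E)/0.0592 = 2×(1.18 − 0.989)/0.0592 = 6.453.
With Q = [Mn²⁺]·P(H₂) / [H⁺]^2, solving for [H⁺] gives log[H⁺] = -4.304, so pH = 4.30.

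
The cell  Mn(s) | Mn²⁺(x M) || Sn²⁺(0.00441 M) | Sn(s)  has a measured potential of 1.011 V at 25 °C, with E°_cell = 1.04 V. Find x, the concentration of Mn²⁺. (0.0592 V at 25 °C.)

0.042 M

From the Nernst equation, log Q = n(E° − E)/0.0592 = 2(1.04 − 1.011)/0.0592 = 0.980, so Q = 9.54.
With Q = [Mn²⁺]/[Sn²⁺] and the known concentrations, [Mn²⁺] in the numerator gives [Mn²⁺] = 0.042 M.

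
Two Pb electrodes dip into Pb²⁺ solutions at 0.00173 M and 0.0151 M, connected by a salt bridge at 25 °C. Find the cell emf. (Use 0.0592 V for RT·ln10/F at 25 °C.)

Both half-cells are Pb²⁺/Pb, so E°_cell = 0. The concentrated side is the cathode; the cell reaction moves Pb²⁺ from high to low concentration with n = 2.
Q = [Pb²⁺]_dilute/[Pb²⁺]_conc = 0.00173/0.0151 = 0.115.
E = 0 − (0.0592/2) log Q = −(0.0592/2)(-0.941) = 0.0279 V.

0.028 V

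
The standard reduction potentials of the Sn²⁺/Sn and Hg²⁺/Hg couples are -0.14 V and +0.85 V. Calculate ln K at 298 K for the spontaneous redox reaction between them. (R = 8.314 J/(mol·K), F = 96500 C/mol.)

E°_cell = +0.85 − (-0.14) = 0.99 V, with n = 2 electrons transferred.
At equilibrium E = 0, so the Nernst equation gives ln K = nFE°/RT = (2)(96500)(0.99)/((8.314)(298)) = 77.12.

ln K = 77.1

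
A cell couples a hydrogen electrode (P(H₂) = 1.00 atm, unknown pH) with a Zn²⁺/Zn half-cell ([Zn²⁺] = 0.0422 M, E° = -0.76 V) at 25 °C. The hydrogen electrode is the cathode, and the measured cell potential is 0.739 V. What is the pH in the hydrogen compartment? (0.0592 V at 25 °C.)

E°_cell = 0.76 V and n = 2.
log Q = n(E° − E)/0.0592 = 2×(0.76 − 0.739)/0.0592 = 0.709.
With Q = [Zn²⁺]·P(H₂) / [H⁺]^2, solving for [H⁺] gives log[H⁺] = -1.042, so pH = 1.04.

pH = 1.04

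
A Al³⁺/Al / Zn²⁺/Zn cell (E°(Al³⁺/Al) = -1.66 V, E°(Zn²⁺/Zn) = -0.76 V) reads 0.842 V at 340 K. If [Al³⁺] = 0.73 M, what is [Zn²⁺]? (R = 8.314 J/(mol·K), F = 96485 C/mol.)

0.015 M

From the Nernst equation, ln Q = nF(E° − E)/RT = 6×96485×(0.90 − 0.842)/(8.314×340) = 11.878, so Q = 1.44 × 10^5.
With Q = [Al³⁺]^2/[Zn²⁺]^3 and the known concentrations, [Zn²⁺]^3 in the denominator gives [Zn²⁺] = 0.015 M.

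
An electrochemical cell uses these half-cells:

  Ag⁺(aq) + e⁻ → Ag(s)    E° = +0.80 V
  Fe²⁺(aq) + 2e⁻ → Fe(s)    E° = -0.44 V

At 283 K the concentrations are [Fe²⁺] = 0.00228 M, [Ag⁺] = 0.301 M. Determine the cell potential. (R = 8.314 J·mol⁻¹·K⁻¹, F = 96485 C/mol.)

1.28 V

The Ag⁺/Ag couple has the higher reduction potential and acts as the cathode, so E°_cell = +0.80 − (-0.44) = 1.24 V.
Balancing electrons gives n = 2; the reaction quotient is Q = [Fe²⁺]/[Ag⁺]^2 = 0.0252.
E = E° − (RT/nF) ln Q = 1.24 − (8.314×283)/(2×96485) × (-3.682) = 1.240 + 0.045 = 1.285 V.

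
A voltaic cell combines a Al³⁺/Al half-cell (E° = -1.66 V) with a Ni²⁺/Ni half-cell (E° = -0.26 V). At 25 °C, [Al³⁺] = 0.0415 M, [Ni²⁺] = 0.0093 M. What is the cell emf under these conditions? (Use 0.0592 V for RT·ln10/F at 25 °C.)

The Ni²⁺/Ni couple has the higher reduction potential and acts as the cathode, so E°_cell = -0.26 − (-1.66) = 1.40 V.
Balancing electrons gives n = 6; the reaction quotient is Q = [Al³⁺]^2/[Ni²⁺]^3 = 2140.
At 25 °C, E = E° − (0.0592/n) log Q = 1.40 − (0.0592/6)(3.331) = 1.400 − 0.033 = 1.367 V.

1.37 V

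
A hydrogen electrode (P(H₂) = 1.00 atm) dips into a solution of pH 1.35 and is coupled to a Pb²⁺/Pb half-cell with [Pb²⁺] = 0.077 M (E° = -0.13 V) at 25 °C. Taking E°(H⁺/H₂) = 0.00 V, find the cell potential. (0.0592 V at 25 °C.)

The hydrogen couple is the cathode, so E°_cell = 0.13 V; n = 2.
[H⁺] = 10^(−1.35) = 0.045 M, and Q = [Pb²⁺]·P(H₂) / [H⁺]^2 = 38.6.
E = E° − (0.0592/2) log Q = 0.13 − (0.0592/2)(1.586) = 0.083 V.

0.083 V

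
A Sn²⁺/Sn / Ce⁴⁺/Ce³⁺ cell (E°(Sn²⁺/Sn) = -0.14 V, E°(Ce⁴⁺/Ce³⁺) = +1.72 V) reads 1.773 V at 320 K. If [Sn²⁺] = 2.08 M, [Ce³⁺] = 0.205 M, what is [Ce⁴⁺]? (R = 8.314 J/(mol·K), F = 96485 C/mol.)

0.013 M

From the Nernst equation, ln Q = nF(E° − E)/RT = 2×96485×(1.86 − 1.773)/(8.314×320) = 6.310, so Q = 550.
With Q = [Sn²⁺]·[Ce³⁺]^2/[Ce⁴⁺]^2 and the known concentrations, [Ce⁴⁺]^2 in the denominator gives [Ce⁴⁺] = 0.013 M.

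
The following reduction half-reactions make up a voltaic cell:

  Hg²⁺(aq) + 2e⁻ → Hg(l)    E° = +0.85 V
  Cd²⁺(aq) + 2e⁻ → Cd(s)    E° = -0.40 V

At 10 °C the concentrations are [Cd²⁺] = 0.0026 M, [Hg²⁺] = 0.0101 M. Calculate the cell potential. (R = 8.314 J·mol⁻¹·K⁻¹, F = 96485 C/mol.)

1.27 V

The Hg²⁺/Hg couple has the higher reduction potential and acts as the cathode, so E°_cell = +0.85 − (-0.40) = 1.25 V.
Balancing electrons gives n = 2; the reaction quotient is Q = [Cd²⁺]/[Hg²⁺] = 0.257.
E = E° − (RT/nF) ln Q = 1.25 − (8.314×283)/(2×96485) × (-1.357) = 1.250 + 0.017 = 1.267 V.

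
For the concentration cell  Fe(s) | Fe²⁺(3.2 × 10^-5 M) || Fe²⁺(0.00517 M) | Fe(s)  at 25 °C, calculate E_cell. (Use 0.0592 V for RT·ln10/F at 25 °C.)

0.065 V

Both half-cells are Fe²⁺/Fe, so E°_cell = 0. The concentrated side is the cathode; the cell reaction moves Fe²⁺ from high to low concentration with n = 2.
Q = [Fe²⁺]_dilute/[Fe²⁺]_conc = 3.2 × 10^-5/0.00517 = 0.00619.
E = 0 − (0.0592/2) log Q = −(0.0592/2)(-2.208) = 0.0654 V.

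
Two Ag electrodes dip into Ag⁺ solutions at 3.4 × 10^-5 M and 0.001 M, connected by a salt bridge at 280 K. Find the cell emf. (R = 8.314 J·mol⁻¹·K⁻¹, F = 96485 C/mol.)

Both half-cells are Ag⁺/Ag, so E°_cell = 0. The concentrated side is the cathode; the cell reaction moves Ag⁺ from high to low concentration with n = 1.
Q = [Ag⁺]_dilute/[Ag⁺]_conc = 3.4 × 10^-5/0.001 = 0.0340.
E = 0 − (RT/nF) ln Q = −((8.314×280)/(1×96485))(-3.381) = 0.0816 V.

0.082 V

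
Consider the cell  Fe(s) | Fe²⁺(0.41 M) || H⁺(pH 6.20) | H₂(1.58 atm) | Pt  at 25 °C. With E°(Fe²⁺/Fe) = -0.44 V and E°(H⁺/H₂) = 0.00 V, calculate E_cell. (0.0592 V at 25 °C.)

The hydrogen couple is the cathode, so E°_cell = 0.44 V; n = 2.
[H⁺] = 10^(−6.20) = 6.3 × 10^-7 M, and Q = [Fe²⁺]·P(H₂) / [H⁺]^2 = 1.63 × 10^12.
E = E° − (0.0592/2) log Q = 0.44 − (0.0592/2)(12.211) = 0.079 V.

0.079 V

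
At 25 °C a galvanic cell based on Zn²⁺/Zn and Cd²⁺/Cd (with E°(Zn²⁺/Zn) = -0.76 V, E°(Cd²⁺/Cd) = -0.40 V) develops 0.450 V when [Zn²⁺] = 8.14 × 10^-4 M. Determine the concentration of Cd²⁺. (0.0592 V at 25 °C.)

From the Nernst equation, log Q = n(E° − E)/0.0592 = 2(0.36 − 0.450)/0.0592 = -3.041, so Q = 9.11 × 10^-4.
With Q = [Zn²⁺]/[Cd²⁺] and the known concentrations, [Cd²⁺] in the denominator gives [Cd²⁺] = 0.89 M.

0.89 M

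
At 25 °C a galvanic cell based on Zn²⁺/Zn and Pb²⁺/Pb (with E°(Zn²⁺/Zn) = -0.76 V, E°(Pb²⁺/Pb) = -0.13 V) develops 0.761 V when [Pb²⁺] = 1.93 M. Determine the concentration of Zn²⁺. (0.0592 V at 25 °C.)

7.2 × 10^-5 M

From the Nernst equation, log Q = n(E° − E)/0.0592 = 2(0.63 − 0.761)/0.0592 = -4.426, so Q = 3.75 × 10^-5.
With Q = [Zn²⁺]/[Pb²⁺] and the known concentrations, [Zn²⁺] in the numerator gives [Zn²⁺] = 7.2 × 10^-5 M.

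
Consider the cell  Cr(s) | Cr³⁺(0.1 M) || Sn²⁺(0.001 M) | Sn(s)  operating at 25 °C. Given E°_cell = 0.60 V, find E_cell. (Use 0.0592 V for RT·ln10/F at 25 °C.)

0.531 V

Balancing electrons gives n = 6; the reaction quotient is Q = [Cr³⁺]^2/[Sn²⁺]^3 = 1 × 10^7.
At 25 °C, E = E° − (0.0592/n) log Q = 0.60 − (0.0592/6)(7.000) = 0.600 − 0.069 = 0.531 V.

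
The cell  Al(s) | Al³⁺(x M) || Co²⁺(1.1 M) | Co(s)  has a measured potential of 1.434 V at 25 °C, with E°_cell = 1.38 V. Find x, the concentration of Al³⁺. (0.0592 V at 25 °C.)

From the Nernst equation, log Q = n(E° − E)/0.0592 = 6(1.38 − 1.434)/0.0592 = -5.473, so Q = 3.37 × 10^-6.
With Q = [Al³⁺]^2/[Co²⁺]^3 and the known concentrations, [Al³⁺]^2 in the numerator gives [Al³⁺] = 0.0021 M.

0.0021 M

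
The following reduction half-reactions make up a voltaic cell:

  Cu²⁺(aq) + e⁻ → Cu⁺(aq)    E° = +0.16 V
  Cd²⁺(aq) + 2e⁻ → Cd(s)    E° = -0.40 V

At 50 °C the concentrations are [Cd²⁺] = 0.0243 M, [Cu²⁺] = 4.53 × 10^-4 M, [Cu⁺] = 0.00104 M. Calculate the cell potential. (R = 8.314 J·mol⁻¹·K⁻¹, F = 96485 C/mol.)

0.589 V

The Cu²⁺/Cu⁺ couple has the higher reduction potential and acts as the cathode, so E°_cell = +0.16 − (-0.40) = 0.56 V.
Balancing electrons gives n = 2; the reaction quotient is Q = [Cd²⁺]·[Cu⁺]^2/[Cu²⁺]^2 = 0.128.
E = E° − (RT/nF) ln Q = 0.56 − (8.314×323)/(2×96485) × (-2.055) = 0.560 + 0.029 = 0.589 V.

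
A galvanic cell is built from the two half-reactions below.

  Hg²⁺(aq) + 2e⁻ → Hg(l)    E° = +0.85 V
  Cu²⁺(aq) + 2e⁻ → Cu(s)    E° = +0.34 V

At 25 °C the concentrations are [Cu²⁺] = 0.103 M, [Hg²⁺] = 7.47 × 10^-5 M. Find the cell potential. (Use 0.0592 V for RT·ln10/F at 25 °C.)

The Hg²⁺/Hg couple has the higher reduction potential and acts as the cathode, so E°_cell = +0.85 − (+0.34) = 0.51 V.
Balancing electrons gives n = 2; the reaction quotient is Q = [Cu²⁺]/[Hg²⁺] = 1380.
At 25 °C, E = E° − (0.0592/n) log Q = 0.51 − (0.0592/2)(3.140) = 0.510 − 0.093 = 0.417 V.

0.417 V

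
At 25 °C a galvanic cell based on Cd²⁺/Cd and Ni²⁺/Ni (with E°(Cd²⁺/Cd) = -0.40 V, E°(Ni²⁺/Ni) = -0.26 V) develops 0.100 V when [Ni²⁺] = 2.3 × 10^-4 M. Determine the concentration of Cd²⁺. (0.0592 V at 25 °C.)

From the Nernst equation, log Q = n(E° − E)/0.0592 = 2(0.14 − 0.100)/0.0592 = 1.351, so Q = 22.5.
With Q = [Cd²⁺]/[Ni²⁺] and the known concentrations, [Cd²⁺] in the numerator gives [Cd²⁺] = 0.0052 M.

0.0052 M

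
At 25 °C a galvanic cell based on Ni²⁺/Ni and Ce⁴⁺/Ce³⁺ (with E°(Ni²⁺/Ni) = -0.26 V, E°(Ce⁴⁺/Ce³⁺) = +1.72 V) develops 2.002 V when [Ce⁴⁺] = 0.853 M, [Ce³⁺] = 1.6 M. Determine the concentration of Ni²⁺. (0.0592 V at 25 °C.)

From the Nernst equation, log Q = n(E° − E)/0.0592 = 2(1.98 − 2.002)/0.0592 = -0.743, so Q = 0.181.
With Q = [Ni²⁺]·[Ce³⁺]^2/[Ce⁴⁺]^2 and the known concentrations, [Ni²⁺] in the numerator gives [Ni²⁺] = 0.051 M.

0.051 M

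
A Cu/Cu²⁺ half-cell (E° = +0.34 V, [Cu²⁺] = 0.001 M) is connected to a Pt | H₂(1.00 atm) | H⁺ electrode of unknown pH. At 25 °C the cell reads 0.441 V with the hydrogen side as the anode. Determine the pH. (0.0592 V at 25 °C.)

pH = 3.21

E°_cell = 0.34 V and n = 2.
log Q = n(E° − E)/0.0592 = 2×(0.34 − 0.441)/0.0592 = -3.412.
With Q = [H⁺]^2 / ([Cu²⁺]·P(H₂)), solving for [H⁺] gives log[H⁺] = -3.206, so pH = 3.21.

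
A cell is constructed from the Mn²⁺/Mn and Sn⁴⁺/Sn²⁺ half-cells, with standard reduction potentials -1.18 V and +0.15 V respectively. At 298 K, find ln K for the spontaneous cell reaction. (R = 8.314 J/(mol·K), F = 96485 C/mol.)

ln K = 103.6

E°_cell = +0.15 − (-1.18) = 1.33 V, with n = 2 electrons transferred.
At equilibrium E = 0, so the Nernst equation gives ln K = nFE°/RT = (2)(96485)(1.33)/((8.314)(298)) = 103.59.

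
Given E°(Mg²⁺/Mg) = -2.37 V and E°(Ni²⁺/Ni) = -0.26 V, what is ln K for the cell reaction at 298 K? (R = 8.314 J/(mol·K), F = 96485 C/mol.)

E°_cell = -0.26 − (-2.37) = 2.11 V, with n = 2 electrons transferred.
At equilibrium E = 0, so the Nernst equation gives ln K = nFE°/RT = (2)(96485)(2.11)/((8.314)(298)) = 164.34.

ln K = 164.3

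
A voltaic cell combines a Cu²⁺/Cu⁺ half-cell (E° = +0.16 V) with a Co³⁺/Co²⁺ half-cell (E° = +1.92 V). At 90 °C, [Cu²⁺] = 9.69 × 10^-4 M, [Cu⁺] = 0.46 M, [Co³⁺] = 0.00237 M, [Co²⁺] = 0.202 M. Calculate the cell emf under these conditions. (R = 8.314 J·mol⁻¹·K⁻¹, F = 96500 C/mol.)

The Co³⁺/Co²⁺ couple has the higher reduction potential and acts as the cathode, so E°_cell = +1.92 − (+0.16) = 1.76 V.
Balancing electrons gives n = 1; the reaction quotient is Q = [Cu²⁺]·[Co²⁺]/([Cu⁺]·[Co³⁺]) = 0.180.
E = E° − (RT/nF) ln Q = 1.76 − (8.314×363)/(1×96500) × (-1.717) = 1.760 + 0.054 = 1.814 V.

1.81 V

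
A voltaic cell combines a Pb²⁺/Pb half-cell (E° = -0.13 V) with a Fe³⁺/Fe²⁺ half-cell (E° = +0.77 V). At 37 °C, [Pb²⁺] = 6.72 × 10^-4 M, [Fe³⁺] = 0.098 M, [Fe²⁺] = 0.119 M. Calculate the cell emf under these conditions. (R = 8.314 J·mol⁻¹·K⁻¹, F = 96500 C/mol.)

0.992 V

The Fe³⁺/Fe²⁺ couple has the higher reduction potential and acts as the cathode, so E°_cell = +0.77 − (-0.13) = 0.90 V.
Balancing electrons gives n = 2; the reaction quotient is Q = [Pb²⁺]·[Fe²⁺]^2/[Fe³⁺]^2 = 9.91 × 10^-4.
E = E° − (RT/nF) ln Q = 0.90 − (8.314×310)/(2×96500) × (-6.917) = 0.900 + 0.092 = 0.992 V.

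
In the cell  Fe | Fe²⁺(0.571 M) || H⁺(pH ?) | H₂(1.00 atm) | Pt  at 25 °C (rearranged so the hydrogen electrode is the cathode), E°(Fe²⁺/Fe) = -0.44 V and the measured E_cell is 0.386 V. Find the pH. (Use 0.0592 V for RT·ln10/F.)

E°_cell = 0.44 V and n = 2.
log Q = n(E° − E)/0.0592 = 2×(0.44 − 0.386)/0.0592 = 1.824.
With Q = [Fe²⁺]·P(H₂) / [H⁺]^2, solving for [H⁺] gives log[H⁺] = -1.034, so pH = 1.03.

pH = 1.03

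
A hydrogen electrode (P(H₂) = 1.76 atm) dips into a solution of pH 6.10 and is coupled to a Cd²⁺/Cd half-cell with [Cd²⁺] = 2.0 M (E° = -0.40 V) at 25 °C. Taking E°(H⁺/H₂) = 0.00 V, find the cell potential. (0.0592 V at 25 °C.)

The hydrogen couple is the cathode, so E°_cell = 0.40 V; n = 2.
[H⁺] = 10^(−6.10) = 7.9 × 10^-7 M, and Q = [Cd²⁺]·P(H₂) / [H⁺]^2 = 5.58 × 10^12.
E = E° − (0.0592/2) log Q = 0.40 − (0.0592/2)(12.747) = 0.023 V.

0.023 V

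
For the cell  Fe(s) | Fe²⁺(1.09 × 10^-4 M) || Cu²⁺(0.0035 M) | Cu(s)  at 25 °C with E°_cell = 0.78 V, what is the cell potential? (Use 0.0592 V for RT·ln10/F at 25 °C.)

0.825 V

Balancing electrons gives n = 2; the reaction quotient is Q = [Fe²⁺]/[Cu²⁺] = 0.0311.
At 25 °C, E = E° − (0.0592/n) log Q = 0.78 − (0.0592/2)(-1.507) = 0.780 + 0.045 = 0.825 V.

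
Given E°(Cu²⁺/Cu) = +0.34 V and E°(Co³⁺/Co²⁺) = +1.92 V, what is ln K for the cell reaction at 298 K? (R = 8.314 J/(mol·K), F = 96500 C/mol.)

ln K = 123.1

E°_cell = +1.92 − (+0.34) = 1.58 V, with n = 2 electrons transferred.
At equilibrium E = 0, so the Nernst equation gives ln K = nFE°/RT = (2)(96500)(1.58)/((8.314)(298)) = 123.08.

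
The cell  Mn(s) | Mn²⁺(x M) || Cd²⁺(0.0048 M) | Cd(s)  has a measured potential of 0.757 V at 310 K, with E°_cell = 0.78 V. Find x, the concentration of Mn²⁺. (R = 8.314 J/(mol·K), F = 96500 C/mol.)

0.027 M

From the Nernst equation, ln Q = nF(E° − E)/RT = 2×96500×(0.78 − 0.757)/(8.314×310) = 1.722, so Q = 5.60.
With Q = [Mn²⁺]/[Cd²⁺] and the known concentrations, [Mn²⁺] in the numerator gives [Mn²⁺] = 0.027 M.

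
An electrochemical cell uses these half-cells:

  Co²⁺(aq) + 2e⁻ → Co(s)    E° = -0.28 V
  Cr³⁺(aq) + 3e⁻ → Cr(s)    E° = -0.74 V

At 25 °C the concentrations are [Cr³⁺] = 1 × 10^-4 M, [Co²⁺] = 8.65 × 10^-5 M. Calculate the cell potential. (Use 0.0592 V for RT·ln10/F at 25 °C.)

The Co²⁺/Co couple has the higher reduction potential and acts as the cathode, so E°_cell = -0.28 − (-0.74) = 0.46 V.
Balancing electrons gives n = 6; the reaction quotient is Q = [Cr³⁺]^2/[Co²⁺]^3 = 1.55 × 10^4.
At 25 °C, E = E° − (0.0592/n) log Q = 0.46 − (0.0592/6)(4.189) = 0.460 − 0.041 = 0.419 V.

0.419 V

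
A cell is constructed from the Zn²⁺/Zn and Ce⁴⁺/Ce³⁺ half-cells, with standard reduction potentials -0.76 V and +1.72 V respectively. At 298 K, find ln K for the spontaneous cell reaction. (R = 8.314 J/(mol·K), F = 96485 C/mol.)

ln K = 193.2

E°_cell = +1.72 − (-0.76) = 2.48 V, with n = 2 electrons transferred.
At equilibrium E = 0, so the Nernst equation gives ln K = nFE°/RT = (2)(96485)(2.48)/((8.314)(298)) = 193.16.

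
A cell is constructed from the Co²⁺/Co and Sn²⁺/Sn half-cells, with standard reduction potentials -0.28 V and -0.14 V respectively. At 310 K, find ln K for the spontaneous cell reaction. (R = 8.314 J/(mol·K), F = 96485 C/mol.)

ln K = 10.5

E°_cell = -0.14 − (-0.28) = 0.14 V, with n = 2 electrons transferred.
At equilibrium E = 0, so the Nernst equation gives ln K = nFE°/RT = (2)(96485)(0.14)/((8.314)(310)) = 10.48.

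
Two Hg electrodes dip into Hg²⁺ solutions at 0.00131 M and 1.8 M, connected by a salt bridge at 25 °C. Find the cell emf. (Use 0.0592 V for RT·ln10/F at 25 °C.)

Both half-cells are Hg²⁺/Hg, so E°_cell = 0. The concentrated side is the cathode; the cell reaction moves Hg²⁺ from high to low concentration with n = 2.
Q = [Hg²⁺]_dilute/[Hg²⁺]_conc = 0.00131/1.8 = 7.28 × 10^-4.
E = 0 − (0.0592/2) log Q = −(0.0592/2)(-3.138) = 0.0929 V.

0.093 V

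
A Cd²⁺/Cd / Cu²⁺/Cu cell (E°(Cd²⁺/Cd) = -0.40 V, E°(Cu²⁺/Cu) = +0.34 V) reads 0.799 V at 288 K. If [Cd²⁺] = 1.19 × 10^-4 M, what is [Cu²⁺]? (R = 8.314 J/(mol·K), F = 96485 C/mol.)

0.014 M

From the Nernst equation, ln Q = nF(E° − E)/RT = 2×96485×(0.74 − 0.799)/(8.314×288) = -4.755, so Q = 0.00861.
With Q = [Cd²⁺]/[Cu²⁺] and the known concentrations, [Cu²⁺] in the denominator gives [Cu²⁺] = 0.014 M.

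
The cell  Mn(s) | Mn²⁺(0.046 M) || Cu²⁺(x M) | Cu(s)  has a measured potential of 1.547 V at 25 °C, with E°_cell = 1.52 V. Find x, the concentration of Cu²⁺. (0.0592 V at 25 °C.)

From the Nernst equation, log Q = n(E° − E)/0.0592 = 2(1.52 − 1.547)/0.0592 = -0.912, so Q = 0.122.
With Q = [Mn²⁺]/[Cu²⁺] and the known concentrations, [Cu²⁺] in the denominator gives [Cu²⁺] = 0.38 M.

0.38 M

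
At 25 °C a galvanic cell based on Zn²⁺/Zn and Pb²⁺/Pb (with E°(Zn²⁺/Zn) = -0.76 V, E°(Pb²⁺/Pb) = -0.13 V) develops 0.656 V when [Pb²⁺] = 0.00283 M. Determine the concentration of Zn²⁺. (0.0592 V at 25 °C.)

From the Nernst equation, log Q = n(E° − E)/0.0592 = 2(0.63 − 0.656)/0.0592 = -0.878, so Q = 0.132.
With Q = [Zn²⁺]/[Pb²⁺] and the known concentrations, [Zn²⁺] in the numerator gives [Zn²⁺] = 3.7 × 10^-4 M.

3.7 × 10^-4 M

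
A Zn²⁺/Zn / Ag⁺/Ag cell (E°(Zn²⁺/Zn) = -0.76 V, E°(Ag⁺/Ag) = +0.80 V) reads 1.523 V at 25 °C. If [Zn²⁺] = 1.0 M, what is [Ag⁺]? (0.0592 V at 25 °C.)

0.24 M

From the Nernst equation, log Q = n(E° − E)/0.0592 = 2(1.56 − 1.523)/0.0592 = 1.250, so Q = 17.8.
With Q = [Zn²⁺]/[Ag⁺]^2 and the known concentrations, [Ag⁺]^2 in the denominator gives [Ag⁺] = 0.24 M.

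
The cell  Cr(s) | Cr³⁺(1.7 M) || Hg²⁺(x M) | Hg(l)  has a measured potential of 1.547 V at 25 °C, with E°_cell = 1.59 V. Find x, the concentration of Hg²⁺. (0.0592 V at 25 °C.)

From the Nernst equation, log Q = n(E° − E)/0.0592 = 6(1.59 − 1.547)/0.0592 = 4.358, so Q = 2.28 × 10^4.
With Q = [Cr³⁺]^2/[Hg²⁺]^3 and the known concentrations, [Hg²⁺]^3 in the denominator gives [Hg²⁺] = 0.05 M.

0.05 M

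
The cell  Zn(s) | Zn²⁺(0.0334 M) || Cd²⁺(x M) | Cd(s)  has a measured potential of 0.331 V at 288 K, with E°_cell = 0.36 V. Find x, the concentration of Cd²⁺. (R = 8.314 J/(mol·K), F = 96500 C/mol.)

From the Nernst equation, ln Q = nF(E° − E)/RT = 2×96500×(0.36 − 0.331)/(8.314×288) = 2.338, so Q = 10.4.
With Q = [Zn²⁺]/[Cd²⁺] and the known concentrations, [Cd²⁺] in the denominator gives [Cd²⁺] = 0.0032 M.

0.0032 M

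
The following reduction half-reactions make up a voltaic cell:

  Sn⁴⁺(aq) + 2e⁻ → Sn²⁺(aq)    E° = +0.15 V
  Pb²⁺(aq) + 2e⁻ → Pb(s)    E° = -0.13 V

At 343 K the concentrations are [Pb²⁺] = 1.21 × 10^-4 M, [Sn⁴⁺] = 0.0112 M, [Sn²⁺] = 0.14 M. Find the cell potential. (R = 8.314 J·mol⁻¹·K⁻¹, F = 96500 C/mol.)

0.376 V

The Sn⁴⁺/Sn²⁺ couple has the higher reduction potential and acts as the cathode, so E°_cell = +0.15 − (-0.13) = 0.28 V.
Balancing electrons gives n = 2; the reaction quotient is Q = [Pb²⁺]·[Sn²⁺]/[Sn⁴⁺] = 0.00151.
E = E° − (RT/nF) ln Q = 0.28 − (8.314×343)/(2×96500) × (-6.494) = 0.280 + 0.096 = 0.376 V.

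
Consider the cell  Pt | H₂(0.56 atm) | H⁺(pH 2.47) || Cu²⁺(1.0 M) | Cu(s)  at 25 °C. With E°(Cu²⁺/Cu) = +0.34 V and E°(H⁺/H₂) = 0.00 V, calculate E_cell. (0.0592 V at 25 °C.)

The Cu²⁺/Cu couple is the cathode, so E°_cell = 0.34 V; n = 2.
[H⁺] = 10^(−2.47) = 0.0034 M, and Q = [H⁺]^2 / ([Cu²⁺]·P(H₂)) = 2.05 × 10^-5.
E = E° − (0.0592/2) log Q = 0.34 − (0.0592/2)(-4.688) = 0.479 V.

0.48 V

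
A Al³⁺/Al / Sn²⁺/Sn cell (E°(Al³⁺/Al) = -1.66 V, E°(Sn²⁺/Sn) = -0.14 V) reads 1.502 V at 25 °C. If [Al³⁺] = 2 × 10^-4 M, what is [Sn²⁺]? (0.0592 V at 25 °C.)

From the Nernst equation, log Q = n(E° − E)/0.0592 = 6(1.52 − 1.502)/0.0592 = 1.824, so Q = 66.7.
With Q = [Al³⁺]^2/[Sn²⁺]^3 and the known concentrations, [Sn²⁺]^3 in the denominator gives [Sn²⁺] = 8.4 × 10^-4 M.

8.4 × 10^-4 M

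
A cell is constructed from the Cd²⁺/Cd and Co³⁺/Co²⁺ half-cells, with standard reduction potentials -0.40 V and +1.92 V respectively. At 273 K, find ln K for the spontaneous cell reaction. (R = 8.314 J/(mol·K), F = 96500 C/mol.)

ln K = 197.3

E°_cell = +1.92 − (-0.40) = 2.32 V, with n = 2 electrons transferred.
At equilibrium E = 0, so the Nernst equation gives ln K = nFE°/RT = (2)(96500)(2.32)/((8.314)(273)) = 197.28.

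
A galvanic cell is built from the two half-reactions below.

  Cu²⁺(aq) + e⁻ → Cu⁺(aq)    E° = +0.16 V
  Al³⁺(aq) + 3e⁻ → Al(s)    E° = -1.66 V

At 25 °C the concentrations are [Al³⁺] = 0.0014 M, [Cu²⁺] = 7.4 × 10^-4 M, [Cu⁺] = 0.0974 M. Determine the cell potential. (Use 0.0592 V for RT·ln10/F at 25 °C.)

1.75 V

The Cu²⁺/Cu⁺ couple has the higher reduction potential and acts as the cathode, so E°_cell = +0.16 − (-1.66) = 1.82 V.
Balancing electrons gives n = 3; the reaction quotient is Q = [Al³⁺]·[Cu⁺]^3/[Cu²⁺]^3 = 3190.
At 25 °C, E = E° − (0.0592/n) log Q = 1.82 − (0.0592/3)(3.504) = 1.820 − 0.069 = 1.751 V.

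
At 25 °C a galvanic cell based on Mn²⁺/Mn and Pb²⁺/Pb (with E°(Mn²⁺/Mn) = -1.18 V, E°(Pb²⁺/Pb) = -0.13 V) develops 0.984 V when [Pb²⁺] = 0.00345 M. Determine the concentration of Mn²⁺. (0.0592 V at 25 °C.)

0.59 M

From the Nernst equation, log Q = n(E° − E)/0.0592 = 2(1.05 − 0.984)/0.0592 = 2.230, so Q = 170.
With Q = [Mn²⁺]/[Pb²⁺] and the known concentrations, [Mn²⁺] in the numerator gives [Mn²⁺] = 0.59 M.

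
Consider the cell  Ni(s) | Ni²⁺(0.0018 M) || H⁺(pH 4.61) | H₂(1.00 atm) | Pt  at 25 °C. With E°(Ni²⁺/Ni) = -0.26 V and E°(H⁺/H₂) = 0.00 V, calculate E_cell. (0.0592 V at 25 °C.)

The hydrogen couple is the cathode, so E°_cell = 0.26 V; n = 2.
[H⁺] = 10^(−4.61) = 2.5 × 10^-5 M, and Q = [Ni²⁺]·P(H₂) / [H⁺]^2 = 2.99 × 10^6.
E = E° − (0.0592/2) log Q = 0.26 − (0.0592/2)(6.475) = 0.068 V.

0.068 V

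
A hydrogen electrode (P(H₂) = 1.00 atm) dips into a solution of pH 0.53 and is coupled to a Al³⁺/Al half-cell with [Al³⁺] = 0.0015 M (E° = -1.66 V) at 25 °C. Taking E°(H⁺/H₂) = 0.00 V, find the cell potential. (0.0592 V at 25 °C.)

The hydrogen couple is the cathode, so E°_cell = 1.66 V; n = 6.
[H⁺] = 10^(−0.53) = 0.30 M, and Q = [Al³⁺]^2·P(H₂)^3 / [H⁺]^6 = 0.00341.
E = E° − (0.0592/6) log Q = 1.66 − (0.0592/6)(-2.468) = 1.684 V.

1.68 V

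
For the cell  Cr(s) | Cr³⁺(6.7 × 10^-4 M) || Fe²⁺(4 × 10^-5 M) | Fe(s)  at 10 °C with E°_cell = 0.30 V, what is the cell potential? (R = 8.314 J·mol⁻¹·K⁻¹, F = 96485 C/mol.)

0.236 V

Balancing electrons gives n = 6; the reaction quotient is Q = [Cr³⁺]^2/[Fe²⁺]^3 = 7.01 × 10^6.
E = E° − (RT/nF) ln Q = 0.30 − (8.314×283)/(6×96485) × (15.763) = 0.300 − 0.064 = 0.236 V.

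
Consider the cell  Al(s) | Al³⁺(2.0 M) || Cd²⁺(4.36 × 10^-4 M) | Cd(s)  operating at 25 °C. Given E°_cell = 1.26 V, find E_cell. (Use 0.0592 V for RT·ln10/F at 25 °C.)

Balancing electrons gives n = 6; the reaction quotient is Q = [Al³⁺]^2/[Cd²⁺]^3 = 4.83 × 10^10.
At 25 °C, E = E° − (0.0592/n) log Q = 1.26 − (0.0592/6)(10.684) = 1.260 − 0.105 = 1.155 V.

1.15 V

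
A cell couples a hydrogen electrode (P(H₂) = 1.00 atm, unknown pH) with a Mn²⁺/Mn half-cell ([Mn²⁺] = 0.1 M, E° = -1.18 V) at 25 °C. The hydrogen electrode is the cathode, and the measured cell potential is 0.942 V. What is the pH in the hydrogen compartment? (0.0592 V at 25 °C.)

E°_cell = 1.18 V and n = 2.
log Q = n(E° − E)/0.0592 = 2×(1.18 − 0.942)/0.0592 = 8.041.
With Q = [Mn²⁺]·P(H₂) / [H⁺]^2, solving for [H⁺] gives log[H⁺] = -4.520, so pH = 4.52.

pH = 4.52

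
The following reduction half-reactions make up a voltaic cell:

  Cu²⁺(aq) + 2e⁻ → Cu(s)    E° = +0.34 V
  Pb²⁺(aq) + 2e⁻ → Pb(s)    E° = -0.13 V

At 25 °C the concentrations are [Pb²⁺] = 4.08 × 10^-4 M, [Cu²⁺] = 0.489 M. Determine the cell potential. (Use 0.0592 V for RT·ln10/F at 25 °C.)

The Cu²⁺/Cu couple has the higher reduction potential and acts as the cathode, so E°_cell = +0.34 − (-0.13) = 0.47 V.
Balancing electrons gives n = 2; the reaction quotient is Q = [Pb²⁺]/[Cu²⁺] = 8.34 × 10^-4.
At 25 °C, E = E° − (0.0592/n) log Q = 0.47 − (0.0592/2)(-3.079) = 0.470 + 0.091 = 0.561 V.

0.561 V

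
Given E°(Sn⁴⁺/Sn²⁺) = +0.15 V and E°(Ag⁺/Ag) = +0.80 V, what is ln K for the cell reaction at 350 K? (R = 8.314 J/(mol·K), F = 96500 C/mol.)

ln K = 43.1

E°_cell = +0.80 − (+0.15) = 0.65 V, with n = 2 electrons transferred.
At equilibrium E = 0, so the Nernst equation gives ln K = nFE°/RT = (2)(96500)(0.65)/((8.314)(350)) = 43.11.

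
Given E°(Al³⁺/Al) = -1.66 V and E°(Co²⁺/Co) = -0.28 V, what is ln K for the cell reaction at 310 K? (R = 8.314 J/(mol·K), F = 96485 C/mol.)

ln K = 310.0

E°_cell = -0.28 − (-1.66) = 1.38 V, with n = 6 electrons transferred.
At equilibrium E = 0, so the Nernst equation gives ln K = nFE°/RT = (6)(96485)(1.38)/((8.314)(310)) = 309.97.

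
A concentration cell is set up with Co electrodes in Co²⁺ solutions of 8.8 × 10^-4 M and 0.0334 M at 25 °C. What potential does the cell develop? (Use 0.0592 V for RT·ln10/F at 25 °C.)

Both half-cells are Co²⁺/Co, so E°_cell = 0. The concentrated side is the cathode; the cell reaction moves Co²⁺ from high to low concentration with n = 2.
Q = [Co²⁺]_dilute/[Co²⁺]_conc = 8.8 × 10^-4/0.0334 = 0.0263.
E = 0 − (0.0592/2) log Q = −(0.0592/2)(-1.579) = 0.0467 V.

0.047 V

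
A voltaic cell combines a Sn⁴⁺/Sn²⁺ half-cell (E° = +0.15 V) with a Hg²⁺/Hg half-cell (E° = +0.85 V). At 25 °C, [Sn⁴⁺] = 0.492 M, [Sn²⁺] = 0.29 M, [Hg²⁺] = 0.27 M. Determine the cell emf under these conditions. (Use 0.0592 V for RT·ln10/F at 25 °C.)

The Hg²⁺/Hg couple has the higher reduction potential and acts as the cathode, so E°_cell = +0.85 − (+0.15) = 0.70 V.
Balancing electrons gives n = 2; the reaction quotient is Q = [Sn⁴⁺]/([Sn²⁺]·[Hg²⁺]) = 6.28.
At 25 °C, E = E° − (0.0592/n) log Q = 0.70 − (0.0592/2)(0.798) = 0.700 − 0.024 = 0.676 V.

0.676 V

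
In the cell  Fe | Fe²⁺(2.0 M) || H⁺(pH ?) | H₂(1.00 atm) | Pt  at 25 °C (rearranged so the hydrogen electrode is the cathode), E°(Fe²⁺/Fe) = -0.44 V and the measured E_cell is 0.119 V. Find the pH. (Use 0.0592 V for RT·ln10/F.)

E°_cell = 0.44 V and n = 2.
log Q = n(E° − E)/0.0592 = 2×(0.44 − 0.119)/0.0592 = 10.845.
With Q = [Fe²⁺]·P(H₂) / [H⁺]^2, solving for [H⁺] gives log[H⁺] = -5.272, so pH = 5.27.

pH = 5.27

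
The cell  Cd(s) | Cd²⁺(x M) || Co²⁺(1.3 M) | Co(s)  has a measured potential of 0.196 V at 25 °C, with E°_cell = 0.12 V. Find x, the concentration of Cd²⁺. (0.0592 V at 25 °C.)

From the Nernst equation, log Q = n(E° − E)/0.0592 = 2(0.12 − 0.196)/0.0592 = -2.568, so Q = 0.00271.
With Q = [Cd²⁺]/[Co²⁺] and the known concentrations, [Cd²⁺] in the numerator gives [Cd²⁺] = 0.0035 M.

0.0035 M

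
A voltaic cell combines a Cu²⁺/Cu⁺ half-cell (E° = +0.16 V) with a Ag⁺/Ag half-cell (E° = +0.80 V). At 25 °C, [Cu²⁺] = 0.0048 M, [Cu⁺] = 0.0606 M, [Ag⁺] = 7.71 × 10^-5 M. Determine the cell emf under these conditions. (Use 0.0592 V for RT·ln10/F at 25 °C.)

The Ag⁺/Ag couple has the higher reduction potential and acts as the cathode, so E°_cell = +0.80 − (+0.16) = 0.64 V.
Balancing electrons gives n = 1; the reaction quotient is Q = [Cu²⁺]/([Cu⁺]·[Ag⁺]) = 1030.
At 25 °C, E = E° − (0.0592/n) log Q = 0.64 − (0.0592/1)(3.012) = 0.640 − 0.178 = 0.462 V.

0.462 V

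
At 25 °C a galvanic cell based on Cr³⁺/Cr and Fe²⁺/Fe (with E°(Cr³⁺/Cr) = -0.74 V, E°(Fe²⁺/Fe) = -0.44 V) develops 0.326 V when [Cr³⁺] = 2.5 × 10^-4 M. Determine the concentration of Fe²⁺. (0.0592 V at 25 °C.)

0.03 M

From the Nernst equation, log Q = n(E° − E)/0.0592 = 6(0.30 − 0.326)/0.0592 = -2.635, so Q = 0.00232.
With Q = [Cr³⁺]^2/[Fe²⁺]^3 and the known concentrations, [Fe²⁺]^3 in the denominator gives [Fe²⁺] = 0.03 M.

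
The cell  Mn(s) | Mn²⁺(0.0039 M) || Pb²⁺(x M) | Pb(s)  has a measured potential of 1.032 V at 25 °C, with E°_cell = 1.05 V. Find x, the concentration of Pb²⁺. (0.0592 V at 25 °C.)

From the Nernst equation, log Q = n(E° − E)/0.0592 = 2(1.05 − 1.032)/0.0592 = 0.608, so Q = 4.06.
With Q = [Mn²⁺]/[Pb²⁺] and the known concentrations, [Pb²⁺] in the denominator gives [Pb²⁺] = 9.6 × 10^-4 M.

9.6 × 10^-4 M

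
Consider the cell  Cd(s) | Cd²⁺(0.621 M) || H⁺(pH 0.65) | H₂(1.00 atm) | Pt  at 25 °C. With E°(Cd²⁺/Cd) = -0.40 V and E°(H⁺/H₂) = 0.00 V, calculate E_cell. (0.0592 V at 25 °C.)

The hydrogen couple is the cathode, so E°_cell = 0.40 V; n = 2.
[H⁺] = 10^(−0.65) = 0.22 M, and Q = [Cd²⁺]·P(H₂) / [H⁺]^2 = 12.4.
E = E° − (0.0592/2) log Q = 0.40 − (0.0592/2)(1.093) = 0.368 V.

0.37 V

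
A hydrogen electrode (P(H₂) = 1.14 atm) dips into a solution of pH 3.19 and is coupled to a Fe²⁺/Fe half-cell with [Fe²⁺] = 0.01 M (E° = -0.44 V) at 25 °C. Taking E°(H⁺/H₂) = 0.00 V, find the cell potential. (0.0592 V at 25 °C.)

0.31 V

The hydrogen couple is the cathode, so E°_cell = 0.44 V; n = 2.
[H⁺] = 10^(−3.19) = 6.5 × 10^-4 M, and Q = [Fe²⁺]·P(H₂) / [H⁺]^2 = 2.73 × 10^4.
E = E° − (0.0592/2) log Q = 0.44 − (0.0592/2)(4.437) = 0.309 V.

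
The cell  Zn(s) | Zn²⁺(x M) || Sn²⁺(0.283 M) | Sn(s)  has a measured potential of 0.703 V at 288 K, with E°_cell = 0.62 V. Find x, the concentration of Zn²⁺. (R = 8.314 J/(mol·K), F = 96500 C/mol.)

From the Nernst equation, ln Q = nF(E° − E)/RT = 2×96500×(0.62 − 0.703)/(8.314×288) = -6.690, so Q = 0.00124.
With Q = [Zn²⁺]/[Sn²⁺] and the known concentrations, [Zn²⁺] in the numerator gives [Zn²⁺] = 3.5 × 10^-4 M.

3.5 × 10^-4 M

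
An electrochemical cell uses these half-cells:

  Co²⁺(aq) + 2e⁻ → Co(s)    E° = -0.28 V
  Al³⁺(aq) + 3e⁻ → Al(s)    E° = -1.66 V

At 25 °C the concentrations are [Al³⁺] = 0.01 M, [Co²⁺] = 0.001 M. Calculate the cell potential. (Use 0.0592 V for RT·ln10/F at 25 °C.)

The Co²⁺/Co couple has the higher reduction potential and acts as the cathode, so E°_cell = -0.28 − (-1.66) = 1.38 V.
Balancing electrons gives n = 6; the reaction quotient is Q = [Al³⁺]^2/[Co²⁺]^3 = 1 × 10^5.
At 25 °C, E = E° − (0.0592/n) log Q = 1.38 − (0.0592/6)(5.000) = 1.380 − 0.049 = 1.331 V.

1.33 V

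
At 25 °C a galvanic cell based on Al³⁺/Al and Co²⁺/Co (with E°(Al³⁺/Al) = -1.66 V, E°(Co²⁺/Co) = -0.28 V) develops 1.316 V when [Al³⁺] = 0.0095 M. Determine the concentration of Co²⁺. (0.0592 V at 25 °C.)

3.1 × 10^-4 M

From the Nernst equation, log Q = n(E° − E)/0.0592 = 6(1.38 − 1.316)/0.0592 = 6.486, so Q = 3.07 × 10^6.
With Q = [Al³⁺]^2/[Co²⁺]^3 and the known concentrations, [Co²⁺]^3 in the denominator gives [Co²⁺] = 3.1 × 10^-4 M.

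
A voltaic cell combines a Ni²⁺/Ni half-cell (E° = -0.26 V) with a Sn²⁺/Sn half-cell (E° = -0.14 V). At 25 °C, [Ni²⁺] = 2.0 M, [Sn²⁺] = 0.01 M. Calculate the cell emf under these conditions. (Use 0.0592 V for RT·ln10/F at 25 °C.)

0.052 V

The Sn²⁺/Sn couple has the higher reduction potential and acts as the cathode, so E°_cell = -0.14 − (-0.26) = 0.12 V.
Balancing electrons gives n = 2; the reaction quotient is Q = [Ni²⁺]/[Sn²⁺] = 200.
At 25 °C, E = E° − (0.0592/n) log Q = 0.12 − (0.0592/2)(2.301) = 0.120 − 0.068 = 0.052 V.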